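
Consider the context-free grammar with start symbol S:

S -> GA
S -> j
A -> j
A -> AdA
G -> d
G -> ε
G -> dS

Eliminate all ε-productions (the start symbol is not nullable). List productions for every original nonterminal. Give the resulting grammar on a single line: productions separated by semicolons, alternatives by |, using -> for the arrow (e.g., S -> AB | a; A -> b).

Nullable set: {G}.
S -> GA: G nullable, giving A | GA.
Drop G -> ε.
Unchanged (no nullable symbols): S -> j; A -> AdA; A -> j; G -> d; G -> dS.

S -> A | j | GA; A -> j | AdA; G -> d | dS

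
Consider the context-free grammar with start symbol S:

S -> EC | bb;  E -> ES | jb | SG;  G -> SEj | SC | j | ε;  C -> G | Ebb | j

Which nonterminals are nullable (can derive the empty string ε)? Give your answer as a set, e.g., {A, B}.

Directly nullable (have an ε-rule): {G}.
C is nullable via C -> G (every symbol on the right is already known nullable).
Not nullable: E, S — each has a terminal in every rule's right-hand side or depends on a non-nullable symbol.

{C, G}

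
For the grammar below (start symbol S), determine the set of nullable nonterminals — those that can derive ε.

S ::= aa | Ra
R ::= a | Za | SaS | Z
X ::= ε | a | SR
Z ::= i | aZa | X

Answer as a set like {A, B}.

Directly nullable (have an ε-rule): {X}.
Z is nullable via Z -> X (every symbol on the right is already known nullable).
R is nullable via R -> Z (every symbol on the right is already known nullable).
Not nullable: S — each has a terminal in every rule's right-hand side or depends on a non-nullable symbol.

{R, X, Z}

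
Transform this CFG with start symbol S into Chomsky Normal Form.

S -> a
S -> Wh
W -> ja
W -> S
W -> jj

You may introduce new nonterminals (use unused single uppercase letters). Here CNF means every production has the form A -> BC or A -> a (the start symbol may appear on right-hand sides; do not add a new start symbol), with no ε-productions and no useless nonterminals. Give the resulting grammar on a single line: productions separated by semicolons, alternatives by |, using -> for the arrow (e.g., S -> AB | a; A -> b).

No ε-productions.
After unit-elimination: S -> a | Wh; W -> a | Wh | ja | jj.
TERM: introduce C -> a, A -> h, B -> j and substitute in every rule of length ≥2.

S -> a | WA; A -> h; B -> j; C -> a; W -> a | BB | BC | WA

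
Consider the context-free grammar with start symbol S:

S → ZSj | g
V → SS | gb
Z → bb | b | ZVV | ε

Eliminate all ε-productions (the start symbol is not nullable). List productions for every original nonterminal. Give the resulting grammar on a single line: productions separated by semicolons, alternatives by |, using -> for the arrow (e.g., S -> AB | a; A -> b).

S -> g | Sj | ZSj; V -> SS | gb; Z -> b | VV | bb | ZVV

Nullable set: {Z}.
S -> ZSj: Z nullable, giving Sj | ZSj.
Drop Z -> ε.
Z -> ZVV: Z nullable, giving VV | ZVV.
Unchanged (no nullable symbols): S -> g; V -> SS; V -> gb; Z -> b; Z -> bb.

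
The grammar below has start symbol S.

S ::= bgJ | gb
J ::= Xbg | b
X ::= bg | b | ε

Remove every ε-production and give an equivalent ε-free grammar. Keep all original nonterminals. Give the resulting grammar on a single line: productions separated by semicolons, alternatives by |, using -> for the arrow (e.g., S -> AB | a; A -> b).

Nullable set: {X}.
J -> Xbg: X nullable, giving Xbg | bg.
Drop X -> ε.
Unchanged (no nullable symbols): S -> bgJ; S -> gb; J -> b; X -> b; X -> bg.

S -> gb | bgJ; J -> b | bg | Xbg; X -> b | bg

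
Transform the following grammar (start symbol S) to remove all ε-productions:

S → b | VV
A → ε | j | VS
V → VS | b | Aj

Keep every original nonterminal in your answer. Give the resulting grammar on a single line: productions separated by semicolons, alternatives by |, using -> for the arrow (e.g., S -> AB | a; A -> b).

Nullable set: {A}.
Drop A -> ε.
V -> Aj: A nullable, giving Aj | j.
Unchanged (no nullable symbols): S -> VV; S -> b; A -> VS; A -> j; V -> VS; V -> b.

S -> b | VV; A -> j | VS; V -> b | j | Aj | VS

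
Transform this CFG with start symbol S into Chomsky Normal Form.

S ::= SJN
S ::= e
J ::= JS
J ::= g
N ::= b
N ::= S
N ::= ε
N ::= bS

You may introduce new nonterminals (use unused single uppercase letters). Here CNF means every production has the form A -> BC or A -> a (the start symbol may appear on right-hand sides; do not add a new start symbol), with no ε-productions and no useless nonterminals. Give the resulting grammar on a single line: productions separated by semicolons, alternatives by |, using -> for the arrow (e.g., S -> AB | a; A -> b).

S -> e | SC | SJ; A -> b; B -> JN; C -> JN; J -> g | JS; N -> b | e | AS | SB | SJ

Nullable: {N}; after ε-elimination: S -> e | SJ | SJN; J -> g | JS; N -> S | b | bS.
After unit-elimination: S -> e | SJ | SJN; J -> g | JS; N -> b | e | SJ | bS | SJN.
TERM: introduce A -> b and substitute in every rule of length ≥2.
BIN: N -> SJN becomes N -> SB, B -> JN; S -> SJN becomes S -> SC, C -> JN.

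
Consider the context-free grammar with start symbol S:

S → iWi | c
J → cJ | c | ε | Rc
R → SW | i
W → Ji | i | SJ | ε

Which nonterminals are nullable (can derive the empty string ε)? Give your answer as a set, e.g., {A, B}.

{J, W}

Directly nullable (have an ε-rule): {J, W}.
Not nullable: R, S — each has a terminal in every rule's right-hand side or depends on a non-nullable symbol.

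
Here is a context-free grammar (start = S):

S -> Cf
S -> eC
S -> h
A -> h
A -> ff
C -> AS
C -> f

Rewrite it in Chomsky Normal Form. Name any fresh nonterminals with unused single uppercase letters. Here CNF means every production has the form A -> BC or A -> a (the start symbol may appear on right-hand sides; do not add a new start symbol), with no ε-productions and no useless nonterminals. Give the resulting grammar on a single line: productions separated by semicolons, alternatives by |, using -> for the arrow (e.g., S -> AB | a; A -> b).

No ε-productions.
No unit productions to eliminate.
TERM: introduce D -> e, B -> f and substitute in every rule of length ≥2.

S -> h | CB | DC; A -> h | BB; B -> f; C -> f | AS; D -> e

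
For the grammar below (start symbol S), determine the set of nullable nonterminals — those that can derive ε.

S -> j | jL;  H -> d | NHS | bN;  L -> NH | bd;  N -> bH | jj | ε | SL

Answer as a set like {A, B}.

Directly nullable (have an ε-rule): {N}.
Not nullable: H, L, S — each has a terminal in every rule's right-hand side or depends on a non-nullable symbol.

{N}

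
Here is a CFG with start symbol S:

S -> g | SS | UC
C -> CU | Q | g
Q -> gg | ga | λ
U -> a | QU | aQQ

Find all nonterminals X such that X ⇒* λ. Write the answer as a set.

{C, Q}

Directly nullable (have an ε-rule): {Q}.
C is nullable via C -> Q (every symbol on the right is already known nullable).
Not nullable: S, U — each has a terminal in every rule's right-hand side or depends on a non-nullable symbol.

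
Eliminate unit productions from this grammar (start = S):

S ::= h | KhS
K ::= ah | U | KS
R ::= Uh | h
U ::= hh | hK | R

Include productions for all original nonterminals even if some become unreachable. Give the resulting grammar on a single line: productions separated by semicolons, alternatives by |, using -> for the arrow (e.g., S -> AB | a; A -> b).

Unit productions: K->U, U->R.
Unit pairs (A ⇒* B via units): (K,R), (K,U), (U,R).
S: inherits non-unit rules of {S} → KhS | h.
K: inherits non-unit rules of {K, R, U} → KS | Uh | ah | h | hK | hh.
R: inherits non-unit rules of {R} → Uh | h.
U: inherits non-unit rules of {R, U} → Uh | h | hK | hh.

S -> h | KhS; K -> h | KS | Uh | ah | hK | hh; R -> h | Uh; U -> h | Uh | hK | hh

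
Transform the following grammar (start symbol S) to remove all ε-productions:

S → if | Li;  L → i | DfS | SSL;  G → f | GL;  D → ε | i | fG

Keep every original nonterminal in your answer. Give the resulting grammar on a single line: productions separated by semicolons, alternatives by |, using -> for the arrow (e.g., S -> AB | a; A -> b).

Nullable set: {D}.
Drop D -> ε.
L -> DfS: D nullable, giving DfS | fS.
Unchanged (no nullable symbols): S -> Li; S -> if; D -> fG; D -> i; G -> GL; G -> f; L -> SSL; L -> i.

S -> Li | if; D -> i | fG; G -> f | GL; L -> i | fS | DfS | SSL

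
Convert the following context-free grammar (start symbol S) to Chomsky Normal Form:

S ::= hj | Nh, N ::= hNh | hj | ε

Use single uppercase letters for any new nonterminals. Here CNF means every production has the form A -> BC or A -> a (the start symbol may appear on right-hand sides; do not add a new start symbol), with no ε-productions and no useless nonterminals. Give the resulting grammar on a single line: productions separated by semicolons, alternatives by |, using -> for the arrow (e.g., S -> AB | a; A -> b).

S -> h | AB | NA; A -> h; B -> j; C -> NA; N -> AA | AB | AC

Nullable: {N}; after ε-elimination: S -> h | Nh | hj; N -> hh | hj | hNh.
No unit productions to eliminate.
TERM: introduce A -> h, B -> j and substitute in every rule of length ≥2.
BIN: N -> ANA becomes N -> AC, C -> NA.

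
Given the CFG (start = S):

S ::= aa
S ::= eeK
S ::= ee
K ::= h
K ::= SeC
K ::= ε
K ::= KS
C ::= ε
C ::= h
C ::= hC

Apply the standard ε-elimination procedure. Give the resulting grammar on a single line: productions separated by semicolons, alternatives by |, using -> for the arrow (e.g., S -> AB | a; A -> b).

S -> aa | ee | eeK; C -> h | hC; K -> S | h | KS | Se | SeC

Nullable set: {C, K}.
S -> eeK: K nullable, giving ee | eeK.
Drop C -> ε.
C -> hC: C nullable, giving h | hC.
Drop K -> ε.
K -> KS: K nullable, giving KS | S.
K -> SeC: C nullable, giving Se | SeC.
Unchanged (no nullable symbols): S -> aa; S -> ee; C -> h; K -> h.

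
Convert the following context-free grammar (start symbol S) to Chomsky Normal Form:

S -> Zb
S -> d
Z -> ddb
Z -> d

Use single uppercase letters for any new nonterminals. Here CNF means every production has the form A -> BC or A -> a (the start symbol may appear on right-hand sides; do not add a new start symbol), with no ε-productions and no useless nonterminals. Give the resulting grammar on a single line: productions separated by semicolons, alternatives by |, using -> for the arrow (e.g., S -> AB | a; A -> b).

No ε-productions.
No unit productions to eliminate.
TERM: introduce A -> b, B -> d and substitute in every rule of length ≥2.
BIN: Z -> BBA becomes Z -> BC, C -> BA.

S -> d | ZA; A -> b; B -> d; C -> BA; Z -> d | BC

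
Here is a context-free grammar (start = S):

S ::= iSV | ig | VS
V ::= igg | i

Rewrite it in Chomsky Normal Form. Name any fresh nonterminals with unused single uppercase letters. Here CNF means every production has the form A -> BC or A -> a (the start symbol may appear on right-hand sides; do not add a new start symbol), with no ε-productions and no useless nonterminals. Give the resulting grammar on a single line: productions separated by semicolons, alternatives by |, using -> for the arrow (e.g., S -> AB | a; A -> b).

No ε-productions.
No unit productions to eliminate.
TERM: introduce B -> g, A -> i and substitute in every rule of length ≥2.
BIN: S -> ASV becomes S -> AC, C -> SV; V -> ABB becomes V -> AD, D -> BB.

S -> AB | AC | VS; A -> i; B -> g; C -> SV; D -> BB; V -> i | AD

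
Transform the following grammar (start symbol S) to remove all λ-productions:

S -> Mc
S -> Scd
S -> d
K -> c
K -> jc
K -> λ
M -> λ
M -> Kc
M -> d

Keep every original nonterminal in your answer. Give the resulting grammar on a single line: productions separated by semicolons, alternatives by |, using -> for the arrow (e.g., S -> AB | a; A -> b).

S -> c | d | Mc | Scd; K -> c | jc; M -> c | d | Kc

Nullable set: {K, M}.
S -> Mc: M nullable, giving Mc | c.
Drop K -> λ.
Drop M -> λ.
M -> Kc: K nullable, giving Kc | c.
Unchanged (no nullable symbols): S -> Scd; S -> d; K -> c; K -> jc; M -> d.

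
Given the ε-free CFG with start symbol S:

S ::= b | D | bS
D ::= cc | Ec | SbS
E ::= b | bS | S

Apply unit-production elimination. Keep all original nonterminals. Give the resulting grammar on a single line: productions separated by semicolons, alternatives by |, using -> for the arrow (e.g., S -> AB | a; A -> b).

S -> b | Ec | bS | cc | SbS; D -> Ec | cc | SbS; E -> b | Ec | bS | cc | SbS

Unit productions: E->S, S->D.
Unit pairs (A ⇒* B via units): (E,D), (E,S), (S,D).
S: inherits non-unit rules of {D, S} → Ec | SbS | b | bS | cc.
D: inherits non-unit rules of {D} → Ec | SbS | cc.
E: inherits non-unit rules of {D, E, S} → Ec | SbS | b | bS | cc.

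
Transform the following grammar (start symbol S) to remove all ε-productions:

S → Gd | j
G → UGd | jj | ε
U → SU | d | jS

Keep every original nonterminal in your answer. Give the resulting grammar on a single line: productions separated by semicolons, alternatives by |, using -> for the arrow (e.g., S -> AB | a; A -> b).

S -> d | j | Gd; G -> Ud | jj | UGd; U -> d | SU | jS

Nullable set: {G}.
S -> Gd: G nullable, giving Gd | d.
Drop G -> ε.
G -> UGd: G nullable, giving UGd | Ud.
Unchanged (no nullable symbols): S -> j; G -> jj; U -> SU; U -> d; U -> jS.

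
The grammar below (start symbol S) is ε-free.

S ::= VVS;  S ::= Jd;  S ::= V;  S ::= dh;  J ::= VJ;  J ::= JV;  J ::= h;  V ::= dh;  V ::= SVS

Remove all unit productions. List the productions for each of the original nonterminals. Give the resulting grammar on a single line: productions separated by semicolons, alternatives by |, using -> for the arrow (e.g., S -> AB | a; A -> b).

Unit productions: S->V.
Unit pairs (A ⇒* B via units): (S,V).
S: inherits non-unit rules of {S, V} → Jd | SVS | VVS | dh.
J: inherits non-unit rules of {J} → JV | VJ | h.
V: inherits non-unit rules of {V} → SVS | dh.

S -> Jd | dh | SVS | VVS; J -> h | JV | VJ; V -> dh | SVS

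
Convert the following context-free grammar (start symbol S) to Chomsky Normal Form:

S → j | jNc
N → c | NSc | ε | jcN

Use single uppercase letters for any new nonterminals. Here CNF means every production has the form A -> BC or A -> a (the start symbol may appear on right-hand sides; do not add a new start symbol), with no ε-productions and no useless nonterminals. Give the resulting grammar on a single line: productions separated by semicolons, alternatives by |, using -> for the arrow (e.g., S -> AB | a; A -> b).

S -> j | BA | BE; A -> c; B -> j; C -> AN; D -> SA; E -> NA; N -> c | BA | BC | ND | SA

Nullable: {N}; after ε-elimination: S -> j | jc | jNc; N -> c | Sc | jc | NSc | jcN.
No unit productions to eliminate.
TERM: introduce A -> c, B -> j and substitute in every rule of length ≥2.
BIN: N -> BAN becomes N -> BC, C -> AN; N -> NSA becomes N -> ND, D -> SA; S -> BNA becomes S -> BE, E -> NA.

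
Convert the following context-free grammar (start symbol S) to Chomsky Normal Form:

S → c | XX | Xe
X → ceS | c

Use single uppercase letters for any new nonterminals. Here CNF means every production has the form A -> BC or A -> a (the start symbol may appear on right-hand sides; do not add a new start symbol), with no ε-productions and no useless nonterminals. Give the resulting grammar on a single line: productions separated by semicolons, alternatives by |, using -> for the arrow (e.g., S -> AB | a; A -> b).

No ε-productions.
No unit productions to eliminate.
TERM: introduce B -> c, A -> e and substitute in every rule of length ≥2.
BIN: X -> BAS becomes X -> BC, C -> AS.

S -> c | XA | XX; A -> e; B -> c; C -> AS; X -> c | BC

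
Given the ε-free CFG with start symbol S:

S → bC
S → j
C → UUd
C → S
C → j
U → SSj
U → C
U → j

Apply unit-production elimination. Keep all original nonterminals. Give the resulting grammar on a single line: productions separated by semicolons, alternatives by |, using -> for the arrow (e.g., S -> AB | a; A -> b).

S -> j | bC; C -> j | bC | UUd; U -> j | bC | SSj | UUd

Unit productions: C->S, U->C.
Unit pairs (A ⇒* B via units): (C,S), (U,C), (U,S).
S: inherits non-unit rules of {S} → bC | j.
C: inherits non-unit rules of {C, S} → UUd | bC | j.
U: inherits non-unit rules of {C, S, U} → SSj | UUd | bC | j.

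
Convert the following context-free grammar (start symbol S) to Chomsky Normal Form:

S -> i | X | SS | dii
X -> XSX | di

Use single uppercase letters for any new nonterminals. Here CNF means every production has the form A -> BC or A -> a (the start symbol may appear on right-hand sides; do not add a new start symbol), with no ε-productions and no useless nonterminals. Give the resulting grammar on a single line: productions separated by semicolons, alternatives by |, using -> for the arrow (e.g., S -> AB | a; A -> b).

S -> i | AB | AC | SS | XD; A -> d; B -> i; C -> BB; D -> SX; E -> SX; X -> AB | XE

No ε-productions.
After unit-elimination: S -> i | SS | di | XSX | dii; X -> di | XSX.
TERM: introduce A -> d, B -> i and substitute in every rule of length ≥2.
BIN: S -> ABB becomes S -> AC, C -> BB; S -> XSX becomes S -> XD, D -> SX; X -> XSX becomes X -> XE, E -> SX.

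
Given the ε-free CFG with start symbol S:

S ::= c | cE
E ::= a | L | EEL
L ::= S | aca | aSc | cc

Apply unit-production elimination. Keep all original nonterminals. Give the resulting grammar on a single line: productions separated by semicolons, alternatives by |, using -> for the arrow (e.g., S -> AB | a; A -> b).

Unit productions: E->L, L->S.
Unit pairs (A ⇒* B via units): (E,L), (E,S), (L,S).
S: inherits non-unit rules of {S} → c | cE.
E: inherits non-unit rules of {E, L, S} → EEL | a | aSc | aca | c | cE | cc.
L: inherits non-unit rules of {L, S} → aSc | aca | c | cE | cc.

S -> c | cE; E -> a | c | cE | cc | EEL | aSc | aca; L -> c | cE | cc | aSc | aca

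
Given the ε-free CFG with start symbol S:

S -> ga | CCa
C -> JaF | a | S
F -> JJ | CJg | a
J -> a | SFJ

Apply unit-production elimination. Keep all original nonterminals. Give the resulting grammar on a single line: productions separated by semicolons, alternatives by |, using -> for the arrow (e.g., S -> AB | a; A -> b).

S -> ga | CCa; C -> a | ga | CCa | JaF; F -> a | JJ | CJg; J -> a | SFJ

Unit productions: C->S.
Unit pairs (A ⇒* B via units): (C,S).
S: inherits non-unit rules of {S} → CCa | ga.
C: inherits non-unit rules of {C, S} → CCa | JaF | a | ga.
F: inherits non-unit rules of {F} → CJg | JJ | a.
J: inherits non-unit rules of {J} → SFJ | a.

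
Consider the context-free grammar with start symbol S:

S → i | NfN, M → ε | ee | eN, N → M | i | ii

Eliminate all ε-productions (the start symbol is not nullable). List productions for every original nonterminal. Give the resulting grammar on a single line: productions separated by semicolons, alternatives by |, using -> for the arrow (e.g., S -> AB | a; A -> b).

S -> f | i | Nf | fN | NfN; M -> e | eN | ee; N -> M | i | ii

Nullable set: {M, N}.
S -> NfN: N, N nullable, giving Nf | NfN | f | fN.
Drop M -> ε.
M -> eN: N nullable, giving e | eN.
N -> M: M nullable, giving M.
Unchanged (no nullable symbols): S -> i; M -> ee; N -> i; N -> ii.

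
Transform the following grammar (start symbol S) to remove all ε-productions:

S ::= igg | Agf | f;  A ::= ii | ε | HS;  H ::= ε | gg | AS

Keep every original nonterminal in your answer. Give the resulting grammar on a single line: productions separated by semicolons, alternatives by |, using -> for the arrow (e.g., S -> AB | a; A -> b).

Nullable set: {A, H}.
S -> Agf: A nullable, giving Agf | gf.
Drop A -> ε.
A -> HS: H nullable, giving HS | S.
Drop H -> ε.
H -> AS: A nullable, giving AS | S.
Unchanged (no nullable symbols): S -> f; S -> igg; A -> ii; H -> gg.

S -> f | gf | Agf | igg; A -> S | HS | ii; H -> S | AS | gg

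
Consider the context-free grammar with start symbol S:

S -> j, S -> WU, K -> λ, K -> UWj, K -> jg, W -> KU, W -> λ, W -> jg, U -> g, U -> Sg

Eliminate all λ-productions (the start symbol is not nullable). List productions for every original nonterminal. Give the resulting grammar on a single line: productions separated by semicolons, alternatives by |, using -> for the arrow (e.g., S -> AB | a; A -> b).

S -> U | j | WU; K -> Uj | jg | UWj; U -> g | Sg; W -> U | KU | jg

Nullable set: {K, W}.
S -> WU: W nullable, giving U | WU.
Drop K -> λ.
K -> UWj: W nullable, giving UWj | Uj.
Drop W -> λ.
W -> KU: K nullable, giving KU | U.
Unchanged (no nullable symbols): S -> j; K -> jg; U -> Sg; U -> g; W -> jg.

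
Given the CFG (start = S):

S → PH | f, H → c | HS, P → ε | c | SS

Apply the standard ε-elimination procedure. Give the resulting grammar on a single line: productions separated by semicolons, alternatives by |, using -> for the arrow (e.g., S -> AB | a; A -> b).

Nullable set: {P}.
S -> PH: P nullable, giving H | PH.
Drop P -> ε.
Unchanged (no nullable symbols): S -> f; H -> HS; H -> c; P -> SS; P -> c.

S -> H | f | PH; H -> c | HS; P -> c | SS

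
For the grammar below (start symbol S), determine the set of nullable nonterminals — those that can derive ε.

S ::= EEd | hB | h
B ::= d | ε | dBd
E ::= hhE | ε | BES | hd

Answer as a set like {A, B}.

Directly nullable (have an ε-rule): {B, E}.
Not nullable: S — each has a terminal in every rule's right-hand side or depends on a non-nullable symbol.

{B, E}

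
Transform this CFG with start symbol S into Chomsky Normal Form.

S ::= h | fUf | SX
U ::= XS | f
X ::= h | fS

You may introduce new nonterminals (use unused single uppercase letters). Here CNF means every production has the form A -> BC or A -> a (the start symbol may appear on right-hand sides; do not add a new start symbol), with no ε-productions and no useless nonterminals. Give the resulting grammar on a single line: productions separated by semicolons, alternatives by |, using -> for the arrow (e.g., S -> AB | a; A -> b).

S -> h | AB | SX; A -> f; B -> UA; U -> f | XS; X -> h | AS

No ε-productions.
No unit productions to eliminate.
TERM: introduce A -> f and substitute in every rule of length ≥2.
BIN: S -> AUA becomes S -> AB, B -> UA.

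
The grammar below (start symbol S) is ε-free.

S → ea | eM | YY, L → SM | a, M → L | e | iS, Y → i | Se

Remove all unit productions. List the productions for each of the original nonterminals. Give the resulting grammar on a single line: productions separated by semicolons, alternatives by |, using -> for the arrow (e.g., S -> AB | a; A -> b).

S -> YY | eM | ea; L -> a | SM; M -> a | e | SM | iS; Y -> i | Se

Unit productions: M->L.
Unit pairs (A ⇒* B via units): (M,L).
S: inherits non-unit rules of {S} → YY | eM | ea.
L: inherits non-unit rules of {L} → SM | a.
M: inherits non-unit rules of {L, M} → SM | a | e | iS.
Y: inherits non-unit rules of {Y} → Se | i.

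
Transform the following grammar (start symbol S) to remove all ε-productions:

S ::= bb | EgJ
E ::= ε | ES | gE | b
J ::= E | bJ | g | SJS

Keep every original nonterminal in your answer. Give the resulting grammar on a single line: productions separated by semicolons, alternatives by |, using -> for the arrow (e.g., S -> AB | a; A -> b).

S -> g | Eg | bb | gJ | EgJ; E -> S | b | g | ES | gE; J -> E | b | g | SS | bJ | SJS

Nullable set: {E, J}.
S -> EgJ: E, J nullable, giving Eg | EgJ | g | gJ.
Drop E -> ε.
E -> ES: E nullable, giving ES | S.
E -> gE: E nullable, giving g | gE.
J -> E: E nullable, giving E.
J -> SJS: J nullable, giving SJS | SS.
J -> bJ: J nullable, giving b | bJ.
Unchanged (no nullable symbols): S -> bb; E -> b; J -> g.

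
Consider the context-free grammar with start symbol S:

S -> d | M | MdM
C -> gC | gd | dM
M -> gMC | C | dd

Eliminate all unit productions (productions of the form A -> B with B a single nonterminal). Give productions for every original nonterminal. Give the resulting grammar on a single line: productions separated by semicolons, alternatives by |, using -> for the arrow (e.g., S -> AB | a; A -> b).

Unit productions: M->C, S->M.
Unit pairs (A ⇒* B via units): (M,C), (S,C), (S,M).
S: inherits non-unit rules of {C, M, S} → MdM | d | dM | dd | gC | gMC | gd.
C: inherits non-unit rules of {C} → dM | gC | gd.
M: inherits non-unit rules of {C, M} → dM | dd | gC | gMC | gd.

S -> d | dM | dd | gC | gd | MdM | gMC; C -> dM | gC | gd; M -> dM | dd | gC | gd | gMC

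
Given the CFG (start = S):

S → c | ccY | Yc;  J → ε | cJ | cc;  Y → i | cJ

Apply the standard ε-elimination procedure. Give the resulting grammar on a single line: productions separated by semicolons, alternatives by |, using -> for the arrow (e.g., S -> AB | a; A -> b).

Nullable set: {J}.
Drop J -> ε.
J -> cJ: J nullable, giving c | cJ.
Y -> cJ: J nullable, giving c | cJ.
Unchanged (no nullable symbols): S -> Yc; S -> c; S -> ccY; J -> cc; Y -> i.

S -> c | Yc | ccY; J -> c | cJ | cc; Y -> c | i | cJ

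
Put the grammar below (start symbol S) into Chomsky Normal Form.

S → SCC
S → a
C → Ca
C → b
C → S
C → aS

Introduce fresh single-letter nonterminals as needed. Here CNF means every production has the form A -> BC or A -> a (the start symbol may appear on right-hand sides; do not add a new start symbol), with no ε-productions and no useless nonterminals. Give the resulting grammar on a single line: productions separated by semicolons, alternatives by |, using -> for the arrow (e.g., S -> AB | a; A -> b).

S -> a | SD; A -> a; B -> CC; C -> a | b | AS | CA | SB; D -> CC

No ε-productions.
After unit-elimination: S -> a | SCC; C -> a | b | Ca | aS | SCC.
TERM: introduce A -> a and substitute in every rule of length ≥2.
BIN: C -> SCC becomes C -> SB, B -> CC; S -> SCC becomes S -> SD, D -> CC.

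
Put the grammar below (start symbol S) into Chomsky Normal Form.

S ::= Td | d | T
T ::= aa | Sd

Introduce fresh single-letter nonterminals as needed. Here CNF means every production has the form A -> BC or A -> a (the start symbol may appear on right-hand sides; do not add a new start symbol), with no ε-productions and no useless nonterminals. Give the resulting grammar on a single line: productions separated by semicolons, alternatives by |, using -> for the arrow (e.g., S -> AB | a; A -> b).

S -> d | BB | SA | TA; A -> d; B -> a; T -> BB | SA

No ε-productions.
After unit-elimination: S -> d | Sd | Td | aa; T -> Sd | aa.
TERM: introduce B -> a, A -> d and substitute in every rule of length ≥2.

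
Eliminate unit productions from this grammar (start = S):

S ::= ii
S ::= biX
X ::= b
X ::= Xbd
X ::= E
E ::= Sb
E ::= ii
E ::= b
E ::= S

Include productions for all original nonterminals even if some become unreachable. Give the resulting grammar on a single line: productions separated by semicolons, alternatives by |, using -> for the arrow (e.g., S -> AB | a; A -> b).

Unit productions: E->S, X->E.
Unit pairs (A ⇒* B via units): (E,S), (X,E), (X,S).
S: inherits non-unit rules of {S} → biX | ii.
E: inherits non-unit rules of {E, S} → Sb | b | biX | ii.
X: inherits non-unit rules of {E, S, X} → Sb | Xbd | b | biX | ii.

S -> ii | biX; E -> b | Sb | ii | biX; X -> b | Sb | ii | Xbd | biX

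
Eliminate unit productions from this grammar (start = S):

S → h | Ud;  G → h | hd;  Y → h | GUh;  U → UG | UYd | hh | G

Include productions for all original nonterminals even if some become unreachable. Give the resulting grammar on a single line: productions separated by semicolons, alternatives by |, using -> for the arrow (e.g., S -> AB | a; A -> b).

S -> h | Ud; G -> h | hd; U -> h | UG | hd | hh | UYd; Y -> h | GUh

Unit productions: U->G.
Unit pairs (A ⇒* B via units): (U,G).
S: inherits non-unit rules of {S} → Ud | h.
G: inherits non-unit rules of {G} → h | hd.
U: inherits non-unit rules of {G, U} → UG | UYd | h | hd | hh.
Y: inherits non-unit rules of {Y} → GUh | h.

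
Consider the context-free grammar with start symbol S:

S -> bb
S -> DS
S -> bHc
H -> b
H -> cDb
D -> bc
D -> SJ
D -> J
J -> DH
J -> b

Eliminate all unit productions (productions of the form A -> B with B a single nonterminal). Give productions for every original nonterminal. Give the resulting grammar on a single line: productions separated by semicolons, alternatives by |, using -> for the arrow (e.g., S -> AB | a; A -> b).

Unit productions: D->J.
Unit pairs (A ⇒* B via units): (D,J).
S: inherits non-unit rules of {S} → DS | bHc | bb.
D: inherits non-unit rules of {D, J} → DH | SJ | b | bc.
H: inherits non-unit rules of {H} → b | cDb.
J: inherits non-unit rules of {J} → DH | b.

S -> DS | bb | bHc; D -> b | DH | SJ | bc; H -> b | cDb; J -> b | DH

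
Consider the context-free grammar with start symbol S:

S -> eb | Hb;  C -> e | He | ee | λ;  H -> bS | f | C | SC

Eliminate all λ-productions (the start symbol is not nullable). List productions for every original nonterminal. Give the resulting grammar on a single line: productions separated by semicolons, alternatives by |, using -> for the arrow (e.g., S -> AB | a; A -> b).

S -> b | Hb | eb; C -> e | He | ee; H -> C | S | f | SC | bS

Nullable set: {C, H}.
S -> Hb: H nullable, giving Hb | b.
Drop C -> λ.
C -> He: H nullable, giving He | e.
H -> C: C nullable, giving C.
H -> SC: C nullable, giving S | SC.
Unchanged (no nullable symbols): S -> eb; C -> e; C -> ee; H -> bS; H -> f.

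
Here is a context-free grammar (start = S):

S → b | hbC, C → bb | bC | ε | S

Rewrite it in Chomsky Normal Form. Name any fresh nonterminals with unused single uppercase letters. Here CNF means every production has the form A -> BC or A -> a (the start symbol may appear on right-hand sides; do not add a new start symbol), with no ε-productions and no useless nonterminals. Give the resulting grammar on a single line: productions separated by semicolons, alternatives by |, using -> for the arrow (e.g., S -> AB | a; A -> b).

S -> b | BA | BE; A -> b; B -> h; C -> b | AA | AC | BA | BD; D -> AC; E -> AC

Nullable: {C}; after ε-elimination: S -> b | hb | hbC; C -> S | b | bC | bb.
After unit-elimination: S -> b | hb | hbC; C -> b | bC | bb | hb | hbC.
TERM: introduce A -> b, B -> h and substitute in every rule of length ≥2.
BIN: C -> BAC becomes C -> BD, D -> AC; S -> BAC becomes S -> BE, E -> AC.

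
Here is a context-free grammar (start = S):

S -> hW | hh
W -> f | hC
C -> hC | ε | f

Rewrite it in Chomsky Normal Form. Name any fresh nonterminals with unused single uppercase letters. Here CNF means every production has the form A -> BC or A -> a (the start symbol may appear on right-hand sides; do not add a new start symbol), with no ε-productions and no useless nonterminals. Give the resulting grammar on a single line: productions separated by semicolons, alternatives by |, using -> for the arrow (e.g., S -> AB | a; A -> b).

S -> AA | AW; A -> h; C -> f | h | AC; W -> f | h | AC

Nullable: {C}; after ε-elimination: S -> hW | hh; C -> f | h | hC; W -> f | h | hC.
No unit productions to eliminate.
TERM: introduce A -> h and substitute in every rule of length ≥2.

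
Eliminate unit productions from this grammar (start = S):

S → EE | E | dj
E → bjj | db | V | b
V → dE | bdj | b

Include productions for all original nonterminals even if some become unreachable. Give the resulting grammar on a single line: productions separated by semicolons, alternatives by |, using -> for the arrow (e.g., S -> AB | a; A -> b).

S -> b | EE | dE | db | dj | bdj | bjj; E -> b | dE | db | bdj | bjj; V -> b | dE | bdj

Unit productions: E->V, S->E.
Unit pairs (A ⇒* B via units): (E,V), (S,E), (S,V).
S: inherits non-unit rules of {E, S, V} → EE | b | bdj | bjj | dE | db | dj.
E: inherits non-unit rules of {E, V} → b | bdj | bjj | dE | db.
V: inherits non-unit rules of {V} → b | bdj | dE.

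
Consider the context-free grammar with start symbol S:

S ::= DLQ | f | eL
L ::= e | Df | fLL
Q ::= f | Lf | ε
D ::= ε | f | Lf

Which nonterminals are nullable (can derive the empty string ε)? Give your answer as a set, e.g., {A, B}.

{D, Q}

Directly nullable (have an ε-rule): {D, Q}.
Not nullable: L, S — each has a terminal in every rule's right-hand side or depends on a non-nullable symbol.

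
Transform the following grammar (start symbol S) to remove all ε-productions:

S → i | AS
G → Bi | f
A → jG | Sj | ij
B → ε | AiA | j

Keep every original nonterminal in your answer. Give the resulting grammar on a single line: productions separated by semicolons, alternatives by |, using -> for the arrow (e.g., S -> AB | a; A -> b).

S -> i | AS; A -> Sj | ij | jG; B -> j | AiA; G -> f | i | Bi

Nullable set: {B}.
Drop B -> ε.
G -> Bi: B nullable, giving Bi | i.
Unchanged (no nullable symbols): S -> AS; S -> i; A -> Sj; A -> ij; A -> jG; B -> AiA; B -> j; G -> f.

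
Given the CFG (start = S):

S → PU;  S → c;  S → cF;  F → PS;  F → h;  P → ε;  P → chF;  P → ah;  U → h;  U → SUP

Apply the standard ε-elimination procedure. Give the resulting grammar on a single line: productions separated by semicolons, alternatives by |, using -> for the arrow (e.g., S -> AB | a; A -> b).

S -> U | c | PU | cF; F -> S | h | PS; P -> ah | chF; U -> h | SU | SUP

Nullable set: {P}.
S -> PU: P nullable, giving PU | U.
F -> PS: P nullable, giving PS | S.
Drop P -> ε.
U -> SUP: P nullable, giving SU | SUP.
Unchanged (no nullable symbols): S -> c; S -> cF; F -> h; P -> ah; P -> chF; U -> h.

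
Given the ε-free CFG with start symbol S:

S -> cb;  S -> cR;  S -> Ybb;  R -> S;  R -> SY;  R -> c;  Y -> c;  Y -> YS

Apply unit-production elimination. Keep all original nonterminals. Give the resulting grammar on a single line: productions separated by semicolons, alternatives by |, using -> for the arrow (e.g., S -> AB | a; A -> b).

S -> cR | cb | Ybb; R -> c | SY | cR | cb | Ybb; Y -> c | YS

Unit productions: R->S.
Unit pairs (A ⇒* B via units): (R,S).
S: inherits non-unit rules of {S} → Ybb | cR | cb.
R: inherits non-unit rules of {R, S} → SY | Ybb | c | cR | cb.
Y: inherits non-unit rules of {Y} → YS | c.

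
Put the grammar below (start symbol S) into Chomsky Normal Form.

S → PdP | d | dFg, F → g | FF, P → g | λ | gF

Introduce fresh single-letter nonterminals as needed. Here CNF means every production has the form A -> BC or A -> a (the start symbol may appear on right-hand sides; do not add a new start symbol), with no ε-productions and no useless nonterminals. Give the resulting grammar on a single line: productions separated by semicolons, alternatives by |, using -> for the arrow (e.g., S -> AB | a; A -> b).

Nullable: {P}; after ε-elimination: S -> d | Pd | dP | PdP | dFg; F -> g | FF; P -> g | gF.
No unit productions to eliminate.
TERM: introduce B -> d, A -> g and substitute in every rule of length ≥2.
BIN: S -> BFA becomes S -> BC, C -> FA; S -> PBP becomes S -> PD, D -> BP.

S -> d | BC | BP | PB | PD; A -> g; B -> d; C -> FA; D -> BP; F -> g | FF; P -> g | AF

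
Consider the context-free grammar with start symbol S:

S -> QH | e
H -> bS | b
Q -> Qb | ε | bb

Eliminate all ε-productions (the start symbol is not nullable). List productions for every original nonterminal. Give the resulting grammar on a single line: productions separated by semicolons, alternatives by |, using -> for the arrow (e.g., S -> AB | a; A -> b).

Nullable set: {Q}.
S -> QH: Q nullable, giving H | QH.
Drop Q -> ε.
Q -> Qb: Q nullable, giving Qb | b.
Unchanged (no nullable symbols): S -> e; H -> b; H -> bS; Q -> bb.

S -> H | e | QH; H -> b | bS; Q -> b | Qb | bb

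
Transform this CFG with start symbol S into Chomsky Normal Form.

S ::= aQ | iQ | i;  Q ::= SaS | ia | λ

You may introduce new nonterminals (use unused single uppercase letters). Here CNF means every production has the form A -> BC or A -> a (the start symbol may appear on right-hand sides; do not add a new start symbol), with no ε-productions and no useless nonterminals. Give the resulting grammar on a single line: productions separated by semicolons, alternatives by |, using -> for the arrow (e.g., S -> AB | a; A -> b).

S -> a | i | AQ | BQ; A -> a; B -> i; C -> AS; Q -> BA | SC

Nullable: {Q}; after ε-elimination: S -> a | i | aQ | iQ; Q -> ia | SaS.
No unit productions to eliminate.
TERM: introduce A -> a, B -> i and substitute in every rule of length ≥2.
BIN: Q -> SAS becomes Q -> SC, C -> AS.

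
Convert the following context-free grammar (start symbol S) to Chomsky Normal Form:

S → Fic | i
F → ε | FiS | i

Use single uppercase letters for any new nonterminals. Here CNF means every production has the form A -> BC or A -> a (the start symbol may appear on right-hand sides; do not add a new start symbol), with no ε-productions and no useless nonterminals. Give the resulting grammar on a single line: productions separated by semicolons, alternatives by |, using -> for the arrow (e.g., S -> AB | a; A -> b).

S -> i | AB | FD; A -> i; B -> c; C -> AS; D -> AB; F -> i | AS | FC

Nullable: {F}; after ε-elimination: S -> i | ic | Fic; F -> i | iS | FiS.
No unit productions to eliminate.
TERM: introduce B -> c, A -> i and substitute in every rule of length ≥2.
BIN: F -> FAS becomes F -> FC, C -> AS; S -> FAB becomes S -> FD, D -> AB.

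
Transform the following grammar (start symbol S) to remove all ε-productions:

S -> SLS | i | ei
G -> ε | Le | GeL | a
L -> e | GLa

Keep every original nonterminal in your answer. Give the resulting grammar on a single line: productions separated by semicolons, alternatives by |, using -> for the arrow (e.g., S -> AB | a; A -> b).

Nullable set: {G}.
Drop G -> ε.
G -> GeL: G nullable, giving GeL | eL.
L -> GLa: G nullable, giving GLa | La.
Unchanged (no nullable symbols): S -> SLS; S -> ei; S -> i; G -> Le; G -> a; L -> e.

S -> i | ei | SLS; G -> a | Le | eL | GeL; L -> e | La | GLa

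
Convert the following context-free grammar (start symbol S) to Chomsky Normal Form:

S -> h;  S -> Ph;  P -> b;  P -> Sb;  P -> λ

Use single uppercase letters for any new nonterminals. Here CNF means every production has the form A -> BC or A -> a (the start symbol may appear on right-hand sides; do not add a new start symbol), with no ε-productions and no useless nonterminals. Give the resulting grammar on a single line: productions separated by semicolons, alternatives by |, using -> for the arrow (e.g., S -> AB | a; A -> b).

S -> h | PB; A -> b; B -> h; P -> b | SA

Nullable: {P}; after ε-elimination: S -> h | Ph; P -> b | Sb.
No unit productions to eliminate.
TERM: introduce A -> b, B -> h and substitute in every rule of length ≥2.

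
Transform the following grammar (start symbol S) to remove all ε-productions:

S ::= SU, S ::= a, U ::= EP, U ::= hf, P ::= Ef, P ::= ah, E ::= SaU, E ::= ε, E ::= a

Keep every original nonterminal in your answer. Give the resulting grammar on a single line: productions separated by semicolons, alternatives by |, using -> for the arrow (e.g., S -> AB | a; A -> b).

S -> a | SU; E -> a | SaU; P -> f | Ef | ah; U -> P | EP | hf

Nullable set: {E}.
Drop E -> ε.
P -> Ef: E nullable, giving Ef | f.
U -> EP: E nullable, giving EP | P.
Unchanged (no nullable symbols): S -> SU; S -> a; E -> SaU; E -> a; P -> ah; U -> hf.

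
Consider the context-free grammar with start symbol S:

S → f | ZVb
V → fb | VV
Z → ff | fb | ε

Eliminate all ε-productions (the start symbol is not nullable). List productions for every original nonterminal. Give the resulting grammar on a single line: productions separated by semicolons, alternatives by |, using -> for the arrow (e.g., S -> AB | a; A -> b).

Nullable set: {Z}.
S -> ZVb: Z nullable, giving Vb | ZVb.
Drop Z -> ε.
Unchanged (no nullable symbols): S -> f; V -> VV; V -> fb; Z -> fb; Z -> ff.

S -> f | Vb | ZVb; V -> VV | fb; Z -> fb | ff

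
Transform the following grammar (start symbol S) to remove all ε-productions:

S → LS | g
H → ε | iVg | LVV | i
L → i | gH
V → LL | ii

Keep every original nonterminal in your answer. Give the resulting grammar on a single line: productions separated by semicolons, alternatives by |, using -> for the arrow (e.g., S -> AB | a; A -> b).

S -> g | LS; H -> i | LVV | iVg; L -> g | i | gH; V -> LL | ii

Nullable set: {H}.
Drop H -> ε.
L -> gH: H nullable, giving g | gH.
Unchanged (no nullable symbols): S -> LS; S -> g; H -> LVV; H -> i; H -> iVg; L -> i; V -> LL; V -> ii.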